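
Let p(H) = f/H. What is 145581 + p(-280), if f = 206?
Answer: 20381237/140 ≈ 1.4558e+5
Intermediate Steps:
p(H) = 206/H
145581 + p(-280) = 145581 + 206/(-280) = 145581 + 206*(-1/280) = 145581 - 103/140 = 20381237/140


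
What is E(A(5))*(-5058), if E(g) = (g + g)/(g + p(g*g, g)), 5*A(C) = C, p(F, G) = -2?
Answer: 10116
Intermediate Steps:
A(C) = C/5
E(g) = 2*g/(-2 + g) (E(g) = (g + g)/(g - 2) = (2*g)/(-2 + g) = 2*g/(-2 + g))
E(A(5))*(-5058) = (2*((1/5)*5)/(-2 + (1/5)*5))*(-5058) = (2*1/(-2 + 1))*(-5058) = (2*1/(-1))*(-5058) = (2*1*(-1))*(-5058) = -2*(-5058) = 10116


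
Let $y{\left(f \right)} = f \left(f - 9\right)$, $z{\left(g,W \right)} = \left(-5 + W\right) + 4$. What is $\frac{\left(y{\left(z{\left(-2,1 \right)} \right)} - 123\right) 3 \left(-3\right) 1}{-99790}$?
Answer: $- \frac{1107}{99790} \approx -0.011093$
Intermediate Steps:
$z{\left(g,W \right)} = -1 + W$
$y{\left(f \right)} = f \left(-9 + f\right)$
$\frac{\left(y{\left(z{\left(-2,1 \right)} \right)} - 123\right) 3 \left(-3\right) 1}{-99790} = \frac{\left(\left(-1 + 1\right) \left(-9 + \left(-1 + 1\right)\right) - 123\right) 3 \left(-3\right) 1}{-99790} = \left(0 \left(-9 + 0\right) - 123\right) \left(\left(-9\right) 1\right) \left(- \frac{1}{99790}\right) = \left(0 \left(-9\right) - 123\right) \left(-9\right) \left(- \frac{1}{99790}\right) = \left(0 - 123\right) \left(-9\right) \left(- \frac{1}{99790}\right) = \left(-123\right) \left(-9\right) \left(- \frac{1}{99790}\right) = 1107 \left(- \frac{1}{99790}\right) = - \frac{1107}{99790}$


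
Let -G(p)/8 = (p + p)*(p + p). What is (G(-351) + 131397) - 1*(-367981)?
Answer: -3443054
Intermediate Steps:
G(p) = -32*p**2 (G(p) = -8*(p + p)*(p + p) = -8*2*p*2*p = -32*p**2)
(G(-351) + 131397) - 1*(-367981) = (-32*(-351)**2 + 131397) - 1*(-367981) = (-32*123201 + 131397) + 367981 = (-3942432 + 131397) + 367981 = -3811035 + 367981 = -3443054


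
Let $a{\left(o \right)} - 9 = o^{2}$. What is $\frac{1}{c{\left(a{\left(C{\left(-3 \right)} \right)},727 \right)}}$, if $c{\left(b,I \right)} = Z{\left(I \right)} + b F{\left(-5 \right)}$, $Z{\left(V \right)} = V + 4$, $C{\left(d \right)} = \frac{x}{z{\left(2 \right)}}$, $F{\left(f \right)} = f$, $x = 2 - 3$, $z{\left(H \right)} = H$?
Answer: $\frac{4}{2739} \approx 0.0014604$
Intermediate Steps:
$x = -1$
$C{\left(d \right)} = - \frac{1}{2}$
$a{\left(o \right)} = 9 + o^{2}$
$Z{\left(V \right)} = 4 + V$
$c{\left(b,I \right)} = 4 + I - 5 b$ ($c{\left(b,I \right)} = \left(4 + I\right) + b \left(-5\right) = \left(4 + I\right) - 5 b = 4 + I - 5 b$)
$\frac{1}{c{\left(a{\left(C{\left(-3 \right)} \right)},727 \right)}} = \frac{1}{4 + 727 - 5 \left(9 + \left(- \frac{1}{2}\right)^{2}\right)} = \frac{1}{4 + 727 - 5 \left(9 + \frac{1}{4}\right)} = \frac{1}{4 + 727 - \frac{185}{4}} = \frac{1}{\frac{2739}{4}} = \frac{4}{2739}$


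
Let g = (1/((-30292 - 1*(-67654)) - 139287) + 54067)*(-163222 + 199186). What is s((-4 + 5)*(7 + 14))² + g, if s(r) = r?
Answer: 7340359258143/3775 ≈ 1.9445e+9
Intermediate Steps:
g = 7340357593368/3775 (g = (1/((-30292 + 67654) - 139287) + 54067)*35964 = (1/(37362 - 139287) + 54067)*35964 = (1/(-101925) + 54067)*35964 = (-1/101925 + 54067)*35964 = (5510778974/101925)*35964 = 7340357593368/3775 ≈ 1.9445e+9)
s((-4 + 5)*(7 + 14))² + g = ((-4 + 5)*(7 + 14))² + 7340357593368/3775 = (1*21)² + 7340357593368/3775 = 21² + 7340357593368/3775 = 441 + 7340357593368/3775 = 7340359258143/3775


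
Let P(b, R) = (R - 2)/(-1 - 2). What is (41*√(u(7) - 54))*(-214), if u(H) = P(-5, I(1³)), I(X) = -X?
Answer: -8774*I*√53 ≈ -63876.0*I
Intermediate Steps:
P(b, R) = ⅔ - R/3 (P(b, R) = (-2 + R)/(-3) = (-2 + R)*(-⅓) = ⅔ - R/3)
u(H) = 1 (u(H) = ⅔ - (-1)*1³/3 = ⅔ - (-1)/3 = ⅔ - ⅓*(-1) = ⅔ + ⅓ = 1)
(41*√(u(7) - 54))*(-214) = (41*√(1 - 54))*(-214) = (41*√(-53))*(-214) = (41*(I*√53))*(-214) = (41*I*√53)*(-214) = -8774*I*√53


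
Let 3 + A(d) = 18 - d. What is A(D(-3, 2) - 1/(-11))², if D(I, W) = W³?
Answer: 5776/121 ≈ 47.736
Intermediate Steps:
A(d) = 15 - d (A(d) = -3 + (18 - d) = 15 - d)
A(D(-3, 2) - 1/(-11))² = (15 - (2³ - 1/(-11)))² = (15 - (8 - 1*(-1/11)))² = (15 - (8 + 1/11))² = (15 - 1*89/11)² = (15 - 89/11)² = (76/11)² = 5776/121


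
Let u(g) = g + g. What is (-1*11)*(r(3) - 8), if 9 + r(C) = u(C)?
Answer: 121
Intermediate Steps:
u(g) = 2*g
r(C) = -9 + 2*C
(-1*11)*(r(3) - 8) = (-1*11)*((-9 + 2*3) - 8) = -11*((-9 + 6) - 8) = -11*(-3 - 8) = -11*(-11) = 121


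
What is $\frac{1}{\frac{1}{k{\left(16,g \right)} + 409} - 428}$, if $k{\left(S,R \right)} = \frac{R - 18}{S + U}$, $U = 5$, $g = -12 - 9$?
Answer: $- \frac{2850}{1219793} \approx -0.0023365$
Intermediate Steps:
$g = -21$
$k{\left(S,R \right)} = \frac{-18 + R}{5 + S}$ ($k{\left(S,R \right)} = \frac{R - 18}{S + 5} = \frac{-18 + R}{5 + S}$)
$\frac{1}{\frac{1}{k{\left(16,g \right)} + 409} - 428} = \frac{1}{\frac{1}{\frac{-18 - 21}{5 + 16} + 409} - 428} = \frac{1}{\frac{1}{\frac{1}{21} \left(-39\right) + 409} - 428} = \frac{1}{\frac{1}{- \frac{13}{7} + 409} - 428} = \frac{1}{\frac{1}{\frac{2850}{7}} - 428} = \frac{1}{\frac{7}{2850} - 428} = \frac{1}{- \frac{1219793}{2850}} = - \frac{2850}{1219793}$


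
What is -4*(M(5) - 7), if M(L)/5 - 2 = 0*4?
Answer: -12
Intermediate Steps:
M(L) = 10 (M(L) = 10 + 5*(0*4) = 10 + 5*0 = 10 + 0 = 10)
-4*(M(5) - 7) = -4*(10 - 7) = -4*3 = -12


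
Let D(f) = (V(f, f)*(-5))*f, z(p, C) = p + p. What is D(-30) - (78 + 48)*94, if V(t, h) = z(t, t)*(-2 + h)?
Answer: 276156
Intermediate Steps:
z(p, C) = 2*p
V(t, h) = 2*t*(-2 + h) (V(t, h) = (2*t)*(-2 + h) = 2*t*(-2 + h))
D(f) = -10*f**2*(-2 + f) (D(f) = ((2*f*(-2 + f))*(-5))*f = (-10*f*(-2 + f))*f = -10*f**2*(-2 + f))
D(-30) - (78 + 48)*94 = 10*(-30)**2*(2 - 1*(-30)) - (78 + 48)*94 = 10*900*(2 + 30) - 126*94 = 10*900*32 - 1*11844 = 288000 - 11844 = 276156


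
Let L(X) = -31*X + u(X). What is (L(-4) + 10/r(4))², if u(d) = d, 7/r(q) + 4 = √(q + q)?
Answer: 640800/49 + 32000*√2/49 ≈ 14001.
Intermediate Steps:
r(q) = 7/(-4 + √2*√q) (r(q) = 7/(-4 + √(q + q)) = 7/(-4 + √(2*q)) = 7/(-4 + √2*√q))
L(X) = -30*X (L(X) = -31*X + X = -30*X)
(L(-4) + 10/r(4))² = (-30*(-4) + 10/((7/(-4 + √2*√4))))² = (120 + 10/((7/(-4 + √2*2))))² = (120 + 10/((7/(-4 + 2*√2))))² = (120 + 10*(-4/7 + 2*√2/7))² = (120 + (-40/7 + 20*√2/7))² = (800/7 + 20*√2/7)²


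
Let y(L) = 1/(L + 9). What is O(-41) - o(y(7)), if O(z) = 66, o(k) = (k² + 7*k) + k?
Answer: 16767/256 ≈ 65.496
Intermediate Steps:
y(L) = 1/(9 + L)
o(k) = k² + 8*k
O(-41) - o(y(7)) = 66 - (8 + 1/(9 + 7))/(9 + 7) = 66 - (8 + 1/16)/16 = 66 - 129/(16*16) = 66 - 1*129/256 = 66 - 129/256 = 16767/256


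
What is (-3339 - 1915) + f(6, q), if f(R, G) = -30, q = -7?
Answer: -5284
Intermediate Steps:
(-3339 - 1915) + f(6, q) = (-3339 - 1915) - 30 = -5254 - 30 = -5284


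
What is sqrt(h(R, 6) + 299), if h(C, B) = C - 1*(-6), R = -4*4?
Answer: 17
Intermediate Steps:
R = -16
h(C, B) = 6 + C (h(C, B) = C + 6 = 6 + C)
sqrt(h(R, 6) + 299) = sqrt((6 - 16) + 299) = sqrt(-10 + 299) = sqrt(289) = 17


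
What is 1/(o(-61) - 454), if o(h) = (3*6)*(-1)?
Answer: -1/472 ≈ -0.0021186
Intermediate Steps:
o(h) = -18 (o(h) = 18*(-1) = -18)
1/(o(-61) - 454) = 1/(-18 - 454) = 1/(-472) = -1/472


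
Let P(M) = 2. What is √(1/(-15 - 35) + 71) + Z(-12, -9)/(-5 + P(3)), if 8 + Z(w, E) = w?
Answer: 20/3 + 13*√42/10 ≈ 15.092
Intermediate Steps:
Z(w, E) = -8 + w
√(1/(-15 - 35) + 71) + Z(-12, -9)/(-5 + P(3)) = √(1/(-15 - 35) + 71) + (-8 - 12)/(-5 + 2) = √(1/(-50) + 71) - 20/(-3) = √(-1/50 + 71) - ⅓*(-20) = √(3549/50) + 20/3 = 13*√42/10 + 20/3 = 20/3 + 13*√42/10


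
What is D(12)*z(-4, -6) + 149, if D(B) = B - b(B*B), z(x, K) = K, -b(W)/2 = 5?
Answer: 17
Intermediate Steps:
b(W) = -10 (b(W) = -2*5 = -10)
D(B) = 10 + B (D(B) = B - 1*(-10) = B + 10 = 10 + B)
D(12)*z(-4, -6) + 149 = (10 + 12)*(-6) + 149 = 22*(-6) + 149 = -132 + 149 = 17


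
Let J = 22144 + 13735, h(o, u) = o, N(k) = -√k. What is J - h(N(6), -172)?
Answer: 35879 + √6 ≈ 35881.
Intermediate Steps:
J = 35879
J - h(N(6), -172) = 35879 - (-1)*√6 = 35879 + √6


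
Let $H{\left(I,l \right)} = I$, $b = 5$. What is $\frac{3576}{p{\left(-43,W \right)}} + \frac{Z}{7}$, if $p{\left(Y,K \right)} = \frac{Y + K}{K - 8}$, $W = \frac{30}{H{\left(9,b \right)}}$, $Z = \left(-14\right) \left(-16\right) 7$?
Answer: $\frac{10960}{17} \approx 644.71$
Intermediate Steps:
$Z = 1568$ ($Z = 224 \cdot 7 = 1568$)
$W = \frac{10}{3}$ ($W = \frac{30}{9} = 30 \cdot \frac{1}{9} = \frac{10}{3} \approx 3.3333$)
$p{\left(Y,K \right)} = \frac{K + Y}{-8 + K}$
$\frac{3576}{p{\left(-43,W \right)}} + \frac{Z}{7} = \frac{3576}{\frac{1}{-8 + \frac{10}{3}} \left(\frac{10}{3} - 43\right)} + \frac{1568}{7} = \frac{3576}{\frac{1}{- \frac{14}{3}} \left(- \frac{119}{3}\right)} + 1568 \cdot \frac{1}{7} = \frac{3576}{\left(- \frac{3}{14}\right) \left(- \frac{119}{3}\right)} + 224 = \frac{3576}{\frac{17}{2}} + 224 = 3576 \cdot \frac{2}{17} + 224 = \frac{7152}{17} + 224 = \frac{10960}{17}$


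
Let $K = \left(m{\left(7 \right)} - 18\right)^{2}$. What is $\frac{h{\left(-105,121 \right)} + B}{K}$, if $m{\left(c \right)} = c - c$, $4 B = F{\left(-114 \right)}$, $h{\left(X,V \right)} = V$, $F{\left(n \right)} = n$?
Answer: $\frac{185}{648} \approx 0.28549$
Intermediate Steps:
$B = - \frac{57}{2}$ ($B = \frac{1}{4} \left(-114\right) = - \frac{57}{2} \approx -28.5$)
$m{\left(c \right)} = 0$
$K = 324$ ($K = \left(0 - 18\right)^{2} = \left(-18\right)^{2} = 324$)
$\frac{h{\left(-105,121 \right)} + B}{K} = \frac{121 - \frac{57}{2}}{324} = \frac{185}{2} \cdot \frac{1}{324} = \frac{185}{648}$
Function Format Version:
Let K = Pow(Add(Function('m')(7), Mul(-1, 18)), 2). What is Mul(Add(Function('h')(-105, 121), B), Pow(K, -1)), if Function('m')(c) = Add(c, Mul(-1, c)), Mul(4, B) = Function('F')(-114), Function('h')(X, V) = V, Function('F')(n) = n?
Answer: Rational(185, 648) ≈ 0.28549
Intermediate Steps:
B = Rational(-57, 2) (B = Mul(Rational(1, 4), -114) = Rational(-57, 2) ≈ -28.500)
Function('m')(c) = 0
K = 324 (K = Pow(Add(0, Mul(-1, 18)), 2) = Pow(Add(0, -18), 2) = Pow(-18, 2) = 324)
Mul(Add(Function('h')(-105, 121), B), Pow(K, -1)) = Mul(Add(121, Rational(-57, 2)), Pow(324, -1)) = Mul(Rational(185, 2), Rational(1, 324)) = Rational(185, 648)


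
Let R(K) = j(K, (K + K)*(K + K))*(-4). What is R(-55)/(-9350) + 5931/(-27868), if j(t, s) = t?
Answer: -559871/2368780 ≈ -0.23635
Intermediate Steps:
R(K) = -4*K (R(K) = K*(-4) = -4*K)
R(-55)/(-9350) + 5931/(-27868) = -4*(-55)/(-9350) + 5931/(-27868) = 220*(-1/9350) + 5931*(-1/27868) = -2/85 - 5931/27868 = -559871/2368780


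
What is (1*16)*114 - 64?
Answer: 1760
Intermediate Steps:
(1*16)*114 - 64 = 16*114 - 64 = 1824 - 64 = 1760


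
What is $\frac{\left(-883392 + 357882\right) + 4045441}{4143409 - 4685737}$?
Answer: $- \frac{3519931}{542328} \approx -6.4904$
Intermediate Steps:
$\frac{\left(-883392 + 357882\right) + 4045441}{4143409 - 4685737} = \frac{-525510 + 4045441}{-542328} = 3519931 \left(- \frac{1}{542328}\right) = - \frac{3519931}{542328}$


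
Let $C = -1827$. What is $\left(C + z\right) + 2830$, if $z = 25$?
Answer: $1028$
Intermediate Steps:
$\left(C + z\right) + 2830 = \left(-1827 + 25\right) + 2830 = -1802 + 2830 = 1028$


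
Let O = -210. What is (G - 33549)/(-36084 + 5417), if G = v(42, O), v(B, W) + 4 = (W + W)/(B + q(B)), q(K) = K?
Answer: 4794/4381 ≈ 1.0943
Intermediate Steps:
v(B, W) = -4 + W/B (v(B, W) = -4 + (W + W)/(B + B) = -4 + (2*W)/((2*B)) = -4 + (2*W)*(1/(2*B)) = -4 + W/B)
G = -9 (G = -4 - 210/42 = -4 - 210*1/42 = -4 - 5 = -9)
(G - 33549)/(-36084 + 5417) = (-9 - 33549)/(-36084 + 5417) = -33558/(-30667) = -33558*(-1/30667) = 4794/4381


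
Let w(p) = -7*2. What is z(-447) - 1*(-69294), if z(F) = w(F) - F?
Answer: 69727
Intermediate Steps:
w(p) = -14
z(F) = -14 - F
z(-447) - 1*(-69294) = (-14 - 1*(-447)) - 1*(-69294) = (-14 + 447) + 69294 = 433 + 69294 = 69727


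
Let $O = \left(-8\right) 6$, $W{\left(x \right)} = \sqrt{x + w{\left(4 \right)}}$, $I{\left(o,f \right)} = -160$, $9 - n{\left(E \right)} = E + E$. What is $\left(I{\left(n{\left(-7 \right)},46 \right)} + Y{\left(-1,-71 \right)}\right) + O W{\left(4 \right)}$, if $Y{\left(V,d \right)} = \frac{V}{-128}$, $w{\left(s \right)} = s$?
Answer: $- \frac{20479}{128} - 96 \sqrt{2} \approx -295.76$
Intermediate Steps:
$n{\left(E \right)} = 9 - 2 E$ ($n{\left(E \right)} = 9 - \left(E + E\right) = 9 - 2 E$)
$W{\left(x \right)} = \sqrt{4 + x}$ ($W{\left(x \right)} = \sqrt{x + 4} = \sqrt{4 + x}$)
$O = -48$
$Y{\left(V,d \right)} = - \frac{V}{128}$ ($Y{\left(V,d \right)} = V \left(- \frac{1}{128}\right) = - \frac{V}{128}$)
$\left(I{\left(n{\left(-7 \right)},46 \right)} + Y{\left(-1,-71 \right)}\right) + O W{\left(4 \right)} = \left(-160 - - \frac{1}{128}\right) - 48 \sqrt{4 + 4} = \left(-160 + \frac{1}{128}\right) - 48 \sqrt{8} = - \frac{20479}{128} - 48 \cdot 2 \sqrt{2} = - \frac{20479}{128} - 96 \sqrt{2}$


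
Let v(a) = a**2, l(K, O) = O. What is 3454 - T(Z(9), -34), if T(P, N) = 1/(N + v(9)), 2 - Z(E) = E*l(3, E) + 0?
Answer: 162337/47 ≈ 3454.0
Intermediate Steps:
Z(E) = 2 - E**2 (Z(E) = 2 - (E*E + 0) = 2 - (E**2 + 0) = 2 - E**2)
T(P, N) = 1/(81 + N) (T(P, N) = 1/(N + 9**2) = 1/(N + 81) = 1/(81 + N))
3454 - T(Z(9), -34) = 3454 - 1/(81 - 34) = 3454 - 1/47 = 162337/47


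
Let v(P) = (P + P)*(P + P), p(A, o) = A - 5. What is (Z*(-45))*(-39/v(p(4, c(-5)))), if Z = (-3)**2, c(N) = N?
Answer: 15795/4 ≈ 3948.8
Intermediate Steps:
p(A, o) = -5 + A
v(P) = 4*P**2 (v(P) = (2*P)*(2*P) = 4*P**2)
Z = 9
(Z*(-45))*(-39/v(p(4, c(-5)))) = (9*(-45))*(-39*1/(4*(-5 + 4)**2)) = -(-15795)/(4*(-1)**2) = -(-15795)/(4*1) = -(-15795)/4 = -405*(-39/4) = 15795/4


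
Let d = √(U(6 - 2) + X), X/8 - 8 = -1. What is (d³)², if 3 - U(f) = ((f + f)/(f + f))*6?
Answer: 148877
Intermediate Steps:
X = 56 (X = 64 + 8*(-1) = 64 - 8 = 56)
U(f) = -3 (U(f) = 3 - (f + f)/(f + f)*6 = 3 - (2*f)/((2*f))*6 = 3 - (2*f)*(1/(2*f))*6 = 3 - 6 = -3)
d = √53 (d = √(-3 + 56) = √53 ≈ 7.2801)
(d³)² = ((√53)³)² = (53*√53)² = 148877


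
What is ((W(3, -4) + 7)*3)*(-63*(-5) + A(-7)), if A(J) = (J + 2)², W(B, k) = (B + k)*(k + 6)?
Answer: 5100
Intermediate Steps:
W(B, k) = (6 + k)*(B + k) (W(B, k) = (B + k)*(6 + k) = (6 + k)*(B + k))
A(J) = (2 + J)²
((W(3, -4) + 7)*3)*(-63*(-5) + A(-7)) = ((((-4)² + 6*3 + 6*(-4) + 3*(-4)) + 7)*3)*(-63*(-5) + (2 - 7)²) = (((16 + 18 - 24 - 12) + 7)*3)*(315 + (-5)²) = ((-2 + 7)*3)*(315 + 25) = (5*3)*340 = 15*340 = 5100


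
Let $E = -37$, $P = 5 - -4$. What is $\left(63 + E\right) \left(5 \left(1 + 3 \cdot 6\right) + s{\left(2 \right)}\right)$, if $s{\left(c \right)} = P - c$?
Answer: $2652$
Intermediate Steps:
$P = 9$ ($P = 5 + 4 = 9$)
$s{\left(c \right)} = 9 - c$
$\left(63 + E\right) \left(5 \left(1 + 3 \cdot 6\right) + s{\left(2 \right)}\right) = \left(63 - 37\right) \left(5 \left(1 + 3 \cdot 6\right) + \left(9 - 2\right)\right) = 26 \left(5 \left(1 + 18\right) + \left(9 - 2\right)\right) = 26 \left(5 \cdot 19 + 7\right) = 26 \left(95 + 7\right) = 26 \cdot 102 = 2652$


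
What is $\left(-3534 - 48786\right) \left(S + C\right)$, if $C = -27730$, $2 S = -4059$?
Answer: $1557017040$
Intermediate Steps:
$S = - \frac{4059}{2}$ ($S = \frac{1}{2} \left(-4059\right) = - \frac{4059}{2} \approx -2029.5$)
$\left(-3534 - 48786\right) \left(S + C\right) = \left(-3534 - 48786\right) \left(- \frac{4059}{2} - 27730\right) = \left(-52320\right) \left(- \frac{59519}{2}\right) = 1557017040$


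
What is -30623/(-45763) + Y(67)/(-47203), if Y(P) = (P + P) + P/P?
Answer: 1439319464/2160150889 ≈ 0.66630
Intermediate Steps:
Y(P) = 1 + 2*P (Y(P) = 2*P + 1 = 1 + 2*P)
-30623/(-45763) + Y(67)/(-47203) = -30623/(-45763) + (1 + 2*67)/(-47203) = -30623*(-1/45763) + (1 + 134)*(-1/47203) = 30623/45763 + 135*(-1/47203) = 30623/45763 - 135/47203 = 1439319464/2160150889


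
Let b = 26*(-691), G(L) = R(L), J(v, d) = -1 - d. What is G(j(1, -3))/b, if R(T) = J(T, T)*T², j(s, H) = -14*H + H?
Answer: 2340/691 ≈ 3.3864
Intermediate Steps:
j(s, H) = -13*H
R(T) = T²*(-1 - T) (R(T) = (-1 - T)*T² = T²*(-1 - T))
G(L) = L²*(-1 - L)
b = -17966
G(j(1, -3))/b = ((-13*(-3))²*(-1 - (-13)*(-3)))/(-17966) = (39²*(-1 - 1*39))*(-1/17966) = (1521*(-1 - 39))*(-1/17966) = (1521*(-40))*(-1/17966) = -60840*(-1/17966) = 2340/691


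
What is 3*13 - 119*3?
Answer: -318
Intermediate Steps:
3*13 - 119*3 = 39 - 357 = -318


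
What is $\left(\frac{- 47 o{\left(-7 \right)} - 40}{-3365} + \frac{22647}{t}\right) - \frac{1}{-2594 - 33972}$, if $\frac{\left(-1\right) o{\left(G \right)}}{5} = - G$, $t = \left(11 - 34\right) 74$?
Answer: $- \frac{144323640518}{10471094609} \approx -13.783$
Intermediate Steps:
$t = -1702$ ($t = \left(-23\right) 74 = -1702$)
$o{\left(G \right)} = 5 G$ ($o{\left(G \right)} = - 5 \left(- G\right) = 5 G$)
$\left(\frac{- 47 o{\left(-7 \right)} - 40}{-3365} + \frac{22647}{t}\right) - \frac{1}{-2594 - 33972} = \left(\frac{- 47 \cdot 5 \left(-7\right) - 40}{-3365} + \frac{22647}{-1702}\right) - \frac{1}{-2594 - 33972} = \left(\left(\left(-47\right) \left(-35\right) - 40\right) \left(- \frac{1}{3365}\right) + 22647 \left(- \frac{1}{1702}\right)\right) - \frac{1}{-36566} = \left(\left(1645 - 40\right) \left(- \frac{1}{3365}\right) - \frac{22647}{1702}\right) - - \frac{1}{36566} = \left(1605 \left(- \frac{1}{3365}\right) - \frac{22647}{1702}\right) + \frac{1}{36566} = \left(- \frac{321}{673} - \frac{22647}{1702}\right) + \frac{1}{36566} = - \frac{15787773}{1145446} + \frac{1}{36566} = - \frac{144323640518}{10471094609}$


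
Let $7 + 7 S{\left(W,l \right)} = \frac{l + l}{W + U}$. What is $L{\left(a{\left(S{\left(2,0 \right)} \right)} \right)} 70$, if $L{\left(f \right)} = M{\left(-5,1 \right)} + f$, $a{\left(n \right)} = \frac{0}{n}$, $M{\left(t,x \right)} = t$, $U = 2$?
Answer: $-350$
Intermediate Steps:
$S{\left(W,l \right)} = -1 + \frac{2 l}{7 \left(2 + W\right)}$ ($S{\left(W,l \right)} = -1 + \frac{\left(l + l\right) \frac{1}{W + 2}}{7} = -1 + \frac{2 l \frac{1}{2 + W}}{7} = -1 + \frac{2 l}{7 \left(2 + W\right)}$)
$a{\left(n \right)} = 0$
$L{\left(f \right)} = -5 + f$
$L{\left(a{\left(S{\left(2,0 \right)} \right)} \right)} 70 = \left(-5 + 0\right) 70 = \left(-5\right) 70 = -350$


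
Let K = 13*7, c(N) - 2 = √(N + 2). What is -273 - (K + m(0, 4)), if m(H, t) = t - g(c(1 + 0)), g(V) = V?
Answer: -366 + √3 ≈ -364.27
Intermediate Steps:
c(N) = 2 + √(2 + N) (c(N) = 2 + √(N + 2) = 2 + √(2 + N))
K = 91
m(H, t) = -2 + t - √3 (m(H, t) = t - (2 + √(2 + (1 + 0))) = t - (2 + √(2 + 1)) = t - (2 + √3) = t + (-2 - √3) = -2 + t - √3)
-273 - (K + m(0, 4)) = -273 - (91 + (-2 + 4 - √3)) = -273 - (91 + (2 - √3)) = -273 - (93 - √3) = -273 + (-93 + √3) = -366 + √3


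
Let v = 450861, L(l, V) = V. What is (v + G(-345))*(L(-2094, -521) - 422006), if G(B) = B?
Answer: -190355173932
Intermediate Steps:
(v + G(-345))*(L(-2094, -521) - 422006) = (450861 - 345)*(-521 - 422006) = 450516*(-422527) = -190355173932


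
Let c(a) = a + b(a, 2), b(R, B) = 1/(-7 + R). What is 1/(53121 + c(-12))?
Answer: 19/1009070 ≈ 1.8829e-5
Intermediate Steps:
c(a) = a + 1/(-7 + a)
1/(53121 + c(-12)) = 1/(53121 + (1 - 12*(-7 - 12))/(-7 - 12)) = 1/(53121 + (1 - 12*(-19))/(-19)) = 1/(53121 - (1 + 228)/19) = 1/(53121 - 1/19*229) = 1/(53121 - 229/19) = 1/(1009070/19) = 19/1009070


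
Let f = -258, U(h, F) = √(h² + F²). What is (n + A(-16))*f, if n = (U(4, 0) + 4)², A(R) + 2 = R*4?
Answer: 516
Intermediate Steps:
U(h, F) = √(F² + h²)
A(R) = -2 + 4*R (A(R) = -2 + R*4 = -2 + 4*R)
n = 64 (n = (√(0² + 4²) + 4)² = (√(0 + 16) + 4)² = (√16 + 4)² = (4 + 4)² = 8² = 64)
(n + A(-16))*f = (64 + (-2 + 4*(-16)))*(-258) = (64 + (-2 - 64))*(-258) = (64 - 66)*(-258) = -2*(-258) = 516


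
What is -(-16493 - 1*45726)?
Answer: 62219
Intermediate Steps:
-(-16493 - 1*45726) = -(-16493 - 45726) = -1*(-62219) = 62219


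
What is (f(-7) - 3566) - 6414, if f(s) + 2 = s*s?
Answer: -9933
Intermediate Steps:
f(s) = -2 + s² (f(s) = -2 + s*s = -2 + s²)
(f(-7) - 3566) - 6414 = ((-2 + (-7)²) - 3566) - 6414 = ((-2 + 49) - 3566) - 6414 = (47 - 3566) - 6414 = -3519 - 6414 = -9933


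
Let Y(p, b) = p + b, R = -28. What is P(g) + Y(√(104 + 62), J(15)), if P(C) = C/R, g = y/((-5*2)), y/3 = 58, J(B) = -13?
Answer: -1733/140 + √166 ≈ 0.50553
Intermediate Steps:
y = 174 (y = 3*58 = 174)
g = -87/5 (g = 174/((-5*2)) = 174/(-10) = 174*(-⅒) = -87/5 ≈ -17.400)
P(C) = -C/28 (P(C) = C/(-28) = C*(-1/28) = -C/28)
Y(p, b) = b + p
P(g) + Y(√(104 + 62), J(15)) = -1/28*(-87/5) + (-13 + √(104 + 62)) = 87/140 + (-13 + √166) = -1733/140 + √166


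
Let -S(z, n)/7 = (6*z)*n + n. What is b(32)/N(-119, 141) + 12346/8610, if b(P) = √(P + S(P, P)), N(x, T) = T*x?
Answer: 6173/4305 - 40*I*√3/5593 ≈ 1.4339 - 0.012387*I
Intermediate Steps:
S(z, n) = -7*n - 42*n*z (S(z, n) = -7*((6*z)*n + n) = -7*(6*n*z + n) = -7*(n + 6*n*z) = -7*n - 42*n*z)
b(P) = √(P - 7*P*(1 + 6*P))
b(32)/N(-119, 141) + 12346/8610 = (√6*√(-1*32*(1 + 7*32)))/((141*(-119))) + 12346/8610 = (√6*√(-1*32*(1 + 224)))/(-16779) + 12346*(1/8610) = (√6*√(-1*32*225))*(-1/16779) + 6173/4305 = (√6*√(-7200))*(-1/16779) + 6173/4305 = (√6*(60*I*√2))*(-1/16779) + 6173/4305 = (120*I*√3)*(-1/16779) + 6173/4305 = -40*I*√3/5593 + 6173/4305 = 6173/4305 - 40*I*√3/5593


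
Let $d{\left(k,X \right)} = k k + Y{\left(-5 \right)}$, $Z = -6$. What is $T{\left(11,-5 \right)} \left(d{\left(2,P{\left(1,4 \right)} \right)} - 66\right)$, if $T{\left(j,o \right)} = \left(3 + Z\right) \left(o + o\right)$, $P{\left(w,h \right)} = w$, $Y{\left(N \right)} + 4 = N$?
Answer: $-2130$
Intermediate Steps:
$Y{\left(N \right)} = -4 + N$
$T{\left(j,o \right)} = - 6 o$ ($T{\left(j,o \right)} = \left(3 - 6\right) \left(o + o\right) = - 3 \cdot 2 o = - 6 o$)
$d{\left(k,X \right)} = -9 + k^{2}$ ($d{\left(k,X \right)} = k k - 9 = k^{2} - 9 = -9 + k^{2}$)
$T{\left(11,-5 \right)} \left(d{\left(2,P{\left(1,4 \right)} \right)} - 66\right) = \left(-6\right) \left(-5\right) \left(\left(-9 + 2^{2}\right) - 66\right) = 30 \left(\left(-9 + 4\right) - 66\right) = 30 \left(-5 - 66\right) = 30 \left(-71\right) = -2130$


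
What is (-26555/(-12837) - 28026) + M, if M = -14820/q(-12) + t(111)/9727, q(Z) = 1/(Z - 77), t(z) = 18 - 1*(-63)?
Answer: 161195874736328/124865499 ≈ 1.2910e+6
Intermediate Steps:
t(z) = 81 (t(z) = 18 + 63 = 81)
q(Z) = 1/(-77 + Z)
M = 12829718541/9727 (M = -14820/(1/(-77 - 12)) + 81/9727 = -14820/(1/(-89)) + 81*(1/9727) = -14820/(-1/89) + 81/9727 = -14820*(-89) + 81/9727 = 1318980 + 81/9727 = 12829718541/9727 ≈ 1.3190e+6)
(-26555/(-12837) - 28026) + M = (-26555/(-12837) - 28026) + 12829718541/9727 = (-26555*(-1/12837) - 28026) + 12829718541/9727 = (26555/12837 - 28026) + 12829718541/9727 = -359743207/12837 + 12829718541/9727 = 161195874736328/124865499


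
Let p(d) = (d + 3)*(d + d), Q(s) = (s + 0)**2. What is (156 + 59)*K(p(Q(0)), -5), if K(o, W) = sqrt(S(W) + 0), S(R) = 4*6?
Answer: 430*sqrt(6) ≈ 1053.3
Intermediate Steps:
Q(s) = s**2
p(d) = 2*d*(3 + d) (p(d) = (3 + d)*(2*d) = 2*d*(3 + d))
S(R) = 24
K(o, W) = 2*sqrt(6) (K(o, W) = sqrt(24 + 0) = sqrt(24) = 2*sqrt(6))
(156 + 59)*K(p(Q(0)), -5) = (156 + 59)*(2*sqrt(6)) = 215*(2*sqrt(6)) = 430*sqrt(6)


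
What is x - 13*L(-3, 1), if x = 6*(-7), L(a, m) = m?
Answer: -55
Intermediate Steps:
x = -42
x - 13*L(-3, 1) = -42 - 13*1 = -42 - 13 = -55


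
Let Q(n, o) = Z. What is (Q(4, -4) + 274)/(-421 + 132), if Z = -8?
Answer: -266/289 ≈ -0.92041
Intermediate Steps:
Q(n, o) = -8
(Q(4, -4) + 274)/(-421 + 132) = (-8 + 274)/(-421 + 132) = 266/(-289) = 266*(-1/289) = -266/289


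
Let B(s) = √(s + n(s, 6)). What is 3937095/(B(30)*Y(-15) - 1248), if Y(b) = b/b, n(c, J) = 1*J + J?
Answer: -818915760/259577 - 1312365*√42/519154 ≈ -3171.2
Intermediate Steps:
n(c, J) = 2*J (n(c, J) = J + J = 2*J)
Y(b) = 1
B(s) = √(12 + s) (B(s) = √(s + 2*6) = √(s + 12) = √(12 + s))
3937095/(B(30)*Y(-15) - 1248) = 3937095/(√(12 + 30)*1 - 1248) = 3937095/(√42*1 - 1248) = 3937095/(√42 - 1248) = 3937095/(-1248 + √42)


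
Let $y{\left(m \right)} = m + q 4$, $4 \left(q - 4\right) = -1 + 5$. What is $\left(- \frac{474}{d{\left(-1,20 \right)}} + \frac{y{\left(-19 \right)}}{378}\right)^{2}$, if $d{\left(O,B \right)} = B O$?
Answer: $\frac{501715201}{893025} \approx 561.82$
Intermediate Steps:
$q = 5$ ($q = 4 + \frac{-1 + 5}{4} = 4 + \frac{1}{4} \cdot 4 = 4 + 1 = 5$)
$y{\left(m \right)} = 20 + m$ ($y{\left(m \right)} = m + 5 \cdot 4 = m + 20 = 20 + m$)
$\left(- \frac{474}{d{\left(-1,20 \right)}} + \frac{y{\left(-19 \right)}}{378}\right)^{2} = \left(- \frac{474}{20 \left(-1\right)} + \frac{20 - 19}{378}\right)^{2} = \left(- \frac{474}{-20} + 1 \cdot \frac{1}{378}\right)^{2} = \left(\left(-474\right) \left(- \frac{1}{20}\right) + \frac{1}{378}\right)^{2} = \left(\frac{237}{10} + \frac{1}{378}\right)^{2} = \left(\frac{22399}{945}\right)^{2} = \frac{501715201}{893025}$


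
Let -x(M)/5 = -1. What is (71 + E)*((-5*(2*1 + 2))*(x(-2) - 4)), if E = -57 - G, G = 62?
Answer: 960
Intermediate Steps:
x(M) = 5 (x(M) = -5*(-1) = 5)
E = -119 (E = -57 - 1*62 = -57 - 62 = -119)
(71 + E)*((-5*(2*1 + 2))*(x(-2) - 4)) = (71 - 119)*((-5*(2*1 + 2))*(5 - 4)) = -48*(-5*(2 + 2)) = -48*(-5*4) = -(-960) = -48*(-20) = 960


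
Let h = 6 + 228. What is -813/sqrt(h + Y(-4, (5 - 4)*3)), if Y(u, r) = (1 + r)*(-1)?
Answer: -813*sqrt(230)/230 ≈ -53.608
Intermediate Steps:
Y(u, r) = -1 - r
h = 234
-813/sqrt(h + Y(-4, (5 - 4)*3)) = -813/sqrt(234 + (-1 - (5 - 4)*3)) = -813/sqrt(234 + (-1 - 3)) = -813/sqrt(234 - 4) = -813*sqrt(230)/230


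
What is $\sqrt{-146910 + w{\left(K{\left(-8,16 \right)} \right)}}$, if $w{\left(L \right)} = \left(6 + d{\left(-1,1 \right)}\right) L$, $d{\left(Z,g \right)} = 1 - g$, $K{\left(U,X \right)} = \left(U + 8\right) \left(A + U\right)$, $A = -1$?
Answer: $i \sqrt{146910} \approx 383.29 i$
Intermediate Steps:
$K{\left(U,X \right)} = \left(-1 + U\right) \left(8 + U\right)$ ($K{\left(U,X \right)} = \left(U + 8\right) \left(-1 + U\right) = \left(8 + U\right) \left(-1 + U\right) = \left(-1 + U\right) \left(8 + U\right)$)
$w{\left(L \right)} = 6 L$ ($w{\left(L \right)} = \left(6 + \left(1 - 1\right)\right) L = \left(6 + 0\right) L = 6 L$)
$\sqrt{-146910 + w{\left(K{\left(-8,16 \right)} \right)}} = \sqrt{-146910 + 6 \left(-8 + \left(-8\right)^{2} + 7 \left(-8\right)\right)} = \sqrt{-146910 + 6 \left(-8 + 64 - 56\right)} = \sqrt{-146910 + 6 \cdot 0} = \sqrt{-146910 + 0} = \sqrt{-146910} = i \sqrt{146910}$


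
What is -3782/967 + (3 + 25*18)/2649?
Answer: -3193489/853861 ≈ -3.7401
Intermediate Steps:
-3782/967 + (3 + 25*18)/2649 = -3782*1/967 + (3 + 450)*(1/2649) = -3782/967 + 453*(1/2649) = -3782/967 + 151/883 = -3193489/853861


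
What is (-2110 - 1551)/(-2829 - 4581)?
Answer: 3661/7410 ≈ 0.49406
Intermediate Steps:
(-2110 - 1551)/(-2829 - 4581) = -3661/(-7410) = -3661*(-1/7410) = 3661/7410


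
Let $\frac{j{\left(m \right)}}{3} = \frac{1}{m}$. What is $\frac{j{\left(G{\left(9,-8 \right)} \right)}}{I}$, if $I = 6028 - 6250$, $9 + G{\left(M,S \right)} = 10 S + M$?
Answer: $\frac{1}{5920} \approx 0.00016892$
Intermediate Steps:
$G{\left(M,S \right)} = -9 + M + 10 S$ ($G{\left(M,S \right)} = -9 + \left(10 S + M\right) = -9 + \left(M + 10 S\right) = -9 + M + 10 S$)
$j{\left(m \right)} = \frac{3}{m}$
$I = -222$
$\frac{j{\left(G{\left(9,-8 \right)} \right)}}{I} = \frac{3 \frac{1}{-9 + 9 + 10 \left(-8\right)}}{-222} = \frac{3}{-9 + 9 - 80} \left(- \frac{1}{222}\right) = \frac{3}{-80} \left(- \frac{1}{222}\right) = 3 \left(- \frac{1}{80}\right) \left(- \frac{1}{222}\right) = \left(- \frac{3}{80}\right) \left(- \frac{1}{222}\right) = \frac{1}{5920}$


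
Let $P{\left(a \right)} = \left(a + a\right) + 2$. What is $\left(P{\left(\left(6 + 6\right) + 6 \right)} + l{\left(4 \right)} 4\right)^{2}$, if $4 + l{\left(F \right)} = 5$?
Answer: $1764$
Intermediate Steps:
$l{\left(F \right)} = 1$ ($l{\left(F \right)} = -4 + 5 = 1$)
$P{\left(a \right)} = 2 + 2 a$ ($P{\left(a \right)} = 2 a + 2 = 2 + 2 a$)
$\left(P{\left(\left(6 + 6\right) + 6 \right)} + l{\left(4 \right)} 4\right)^{2} = \left(\left(2 + 2 \left(\left(6 + 6\right) + 6\right)\right) + 1 \cdot 4\right)^{2} = \left(\left(2 + 2 \left(12 + 6\right)\right) + 4\right)^{2} = \left(\left(2 + 2 \cdot 18\right) + 4\right)^{2} = \left(\left(2 + 36\right) + 4\right)^{2} = \left(38 + 4\right)^{2} = 42^{2} = 1764$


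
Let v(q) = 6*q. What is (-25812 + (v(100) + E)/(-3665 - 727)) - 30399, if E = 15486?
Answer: -41149133/732 ≈ -56215.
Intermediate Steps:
(-25812 + (v(100) + E)/(-3665 - 727)) - 30399 = (-25812 + (6*100 + 15486)/(-3665 - 727)) - 30399 = (-25812 + (600 + 15486)/(-4392)) - 30399 = (-25812 + 16086*(-1/4392)) - 30399 = (-25812 - 2681/732) - 30399 = -18897065/732 - 30399 = -41149133/732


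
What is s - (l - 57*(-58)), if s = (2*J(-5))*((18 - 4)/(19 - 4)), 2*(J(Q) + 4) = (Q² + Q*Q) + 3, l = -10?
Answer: -3254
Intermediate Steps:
J(Q) = -5/2 + Q² (J(Q) = -4 + ((Q² + Q*Q) + 3)/2 = -4 + ((Q² + Q²) + 3)/2 = -4 + (2*Q² + 3)/2 = -4 + (3 + 2*Q²)/2 = -4 + (3/2 + Q²) = -5/2 + Q²)
s = 42 (s = (2*(-5/2 + (-5)²))*((18 - 4)/(19 - 4)) = (2*(-5/2 + 25))*(14/15) = (2*(45/2))*(14*(1/15)) = 45*(14/15) = 42)
s - (l - 57*(-58)) = 42 - (-10 - 57*(-58)) = 42 - (-10 + 3306) = 42 - 1*3296 = 42 - 3296 = -3254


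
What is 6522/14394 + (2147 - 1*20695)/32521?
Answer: -9146325/78017879 ≈ -0.11723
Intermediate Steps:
6522/14394 + (2147 - 1*20695)/32521 = 6522*(1/14394) + (2147 - 20695)*(1/32521) = 1087/2399 - 18548*1/32521 = 1087/2399 - 18548/32521 = -9146325/78017879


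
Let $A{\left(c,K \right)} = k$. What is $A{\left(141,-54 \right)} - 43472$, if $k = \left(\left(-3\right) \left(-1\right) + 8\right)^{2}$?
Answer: $-43351$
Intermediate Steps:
$k = 121$ ($k = \left(3 + 8\right)^{2} = 11^{2} = 121$)
$A{\left(c,K \right)} = 121$
$A{\left(141,-54 \right)} - 43472 = 121 - 43472 = -43351$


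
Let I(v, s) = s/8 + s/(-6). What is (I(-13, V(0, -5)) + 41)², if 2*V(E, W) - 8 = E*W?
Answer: 60025/36 ≈ 1667.4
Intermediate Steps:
V(E, W) = 4 + E*W/2 (V(E, W) = 4 + (E*W)/2 = 4 + E*W/2)
I(v, s) = -s/24 (I(v, s) = s*(⅛) + s*(-⅙) = s/8 - s/6 = -s/24)
(I(-13, V(0, -5)) + 41)² = (-(4 + (½)*0*(-5))/24 + 41)² = (-(4 + 0)/24 + 41)² = (-1/24*4 + 41)² = (-⅙ + 41)² = (245/6)² = 60025/36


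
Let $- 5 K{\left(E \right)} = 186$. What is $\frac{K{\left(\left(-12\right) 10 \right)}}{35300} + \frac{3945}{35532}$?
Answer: $\frac{57473629}{522616500} \approx 0.10997$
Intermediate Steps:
$K{\left(E \right)} = - \frac{186}{5}$ ($K{\left(E \right)} = \left(- \frac{1}{5}\right) 186 = - \frac{186}{5}$)
$\frac{K{\left(\left(-12\right) 10 \right)}}{35300} + \frac{3945}{35532} = - \frac{186}{5 \cdot 35300} + \frac{3945}{35532} = \left(- \frac{186}{5}\right) \frac{1}{35300} + 3945 \cdot \frac{1}{35532} = - \frac{93}{88250} + \frac{1315}{11844} = \frac{57473629}{522616500}$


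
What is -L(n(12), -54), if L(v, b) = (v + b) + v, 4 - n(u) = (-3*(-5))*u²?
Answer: 4366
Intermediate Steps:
n(u) = 4 - 15*u² (n(u) = 4 - (-3*(-5))*u² = 4 - 15*u²)
L(v, b) = b + 2*v (L(v, b) = (b + v) + v = b + 2*v)
-L(n(12), -54) = -(-54 + 2*(4 - 15*12²)) = -(-54 + 2*(4 - 15*144)) = -(-54 + 2*(4 - 2160)) = -(-54 + 2*(-2156)) = -(-54 - 4312) = -1*(-4366) = 4366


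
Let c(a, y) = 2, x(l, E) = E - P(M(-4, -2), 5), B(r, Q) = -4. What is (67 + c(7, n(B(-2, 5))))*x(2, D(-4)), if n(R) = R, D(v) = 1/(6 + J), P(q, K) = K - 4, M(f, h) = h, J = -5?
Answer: 0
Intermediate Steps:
P(q, K) = -4 + K
D(v) = 1 (D(v) = 1/(6 - 5) = 1/1 = 1)
x(l, E) = -1 + E (x(l, E) = E - (-4 + 5) = E - 1*1 = E - 1 = -1 + E)
(67 + c(7, n(B(-2, 5))))*x(2, D(-4)) = (67 + 2)*(-1 + 1) = 69*0 = 0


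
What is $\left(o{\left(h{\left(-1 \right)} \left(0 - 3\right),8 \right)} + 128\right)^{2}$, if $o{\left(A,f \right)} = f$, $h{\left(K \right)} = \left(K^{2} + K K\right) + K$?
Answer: $18496$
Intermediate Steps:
$h{\left(K \right)} = K + 2 K^{2}$ ($h{\left(K \right)} = \left(K^{2} + K^{2}\right) + K = 2 K^{2} + K = K + 2 K^{2}$)
$\left(o{\left(h{\left(-1 \right)} \left(0 - 3\right),8 \right)} + 128\right)^{2} = \left(8 + 128\right)^{2} = 136^{2} = 18496$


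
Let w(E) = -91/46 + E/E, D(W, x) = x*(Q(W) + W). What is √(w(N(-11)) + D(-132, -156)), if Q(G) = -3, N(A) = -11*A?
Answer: 3*√4951210/46 ≈ 145.12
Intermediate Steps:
D(W, x) = x*(-3 + W)
w(E) = -45/46 (w(E) = -91*1/46 + 1 = -91/46 + 1 = -45/46)
√(w(N(-11)) + D(-132, -156)) = √(-45/46 - 156*(-3 - 132)) = √(-45/46 - 156*(-135)) = √(-45/46 + 21060) = √(968715/46) = 3*√4951210/46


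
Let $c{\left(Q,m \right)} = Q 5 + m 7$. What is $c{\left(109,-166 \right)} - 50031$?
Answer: $-50648$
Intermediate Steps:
$c{\left(Q,m \right)} = 5 Q + 7 m$
$c{\left(109,-166 \right)} - 50031 = \left(5 \cdot 109 + 7 \left(-166\right)\right) - 50031 = \left(545 - 1162\right) - 50031 = -617 - 50031 = -50648$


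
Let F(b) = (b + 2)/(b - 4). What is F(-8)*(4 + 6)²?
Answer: 50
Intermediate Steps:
F(b) = (2 + b)/(-4 + b)
F(-8)*(4 + 6)² = ((2 - 8)/(-4 - 8))*(4 + 6)² = (-6/(-12))*10² = -1/12*(-6)*100 = (½)*100 = 50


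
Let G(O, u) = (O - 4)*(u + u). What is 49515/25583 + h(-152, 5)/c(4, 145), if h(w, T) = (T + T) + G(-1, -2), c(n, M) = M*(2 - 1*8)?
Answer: 1410352/741907 ≈ 1.9010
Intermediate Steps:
c(n, M) = -6*M (c(n, M) = M*(2 - 8) = M*(-6) = -6*M)
G(O, u) = 2*u*(-4 + O) (G(O, u) = (-4 + O)*(2*u) = 2*u*(-4 + O))
h(w, T) = 20 + 2*T (h(w, T) = (T + T) + 2*(-2)*(-4 - 1) = 2*T + 2*(-2)*(-5) = 2*T + 20 = 20 + 2*T)
49515/25583 + h(-152, 5)/c(4, 145) = 49515/25583 + (20 + 2*5)/((-6*145)) = 49515*(1/25583) + (20 + 10)/(-870) = 49515/25583 + 30*(-1/870) = 49515/25583 - 1/29 = 1410352/741907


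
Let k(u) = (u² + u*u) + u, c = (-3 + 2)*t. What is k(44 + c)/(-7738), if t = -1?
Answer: -4095/7738 ≈ -0.52921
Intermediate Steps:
c = 1 (c = (-3 + 2)*(-1) = -1*(-1) = 1)
k(u) = u + 2*u² (k(u) = (u² + u²) + u = 2*u² + u = u + 2*u²)
k(44 + c)/(-7738) = ((44 + 1)*(1 + 2*(44 + 1)))/(-7738) = (45*(1 + 2*45))*(-1/7738) = (45*(1 + 90))*(-1/7738) = (45*91)*(-1/7738) = 4095*(-1/7738) = -4095/7738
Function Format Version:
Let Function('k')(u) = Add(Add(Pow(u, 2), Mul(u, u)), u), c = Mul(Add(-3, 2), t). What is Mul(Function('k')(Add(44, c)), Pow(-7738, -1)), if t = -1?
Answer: Rational(-4095, 7738) ≈ -0.52921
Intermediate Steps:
c = 1 (c = Mul(Add(-3, 2), -1) = Mul(-1, -1) = 1)
Function('k')(u) = Add(u, Mul(2, Pow(u, 2))) (Function('k')(u) = Add(Add(Pow(u, 2), Pow(u, 2)), u) = Add(Mul(2, Pow(u, 2)), u) = Add(u, Mul(2, Pow(u, 2))))
Mul(Function('k')(Add(44, c)), Pow(-7738, -1)) = Mul(Mul(Add(44, 1), Add(1, Mul(2, Add(44, 1)))), Pow(-7738, -1)) = Mul(Mul(45, Add(1, Mul(2, 45))), Rational(-1, 7738)) = Mul(Mul(45, Add(1, 90)), Rational(-1, 7738)) = Mul(Mul(45, 91), Rational(-1, 7738)) = Mul(4095, Rational(-1, 7738)) = Rational(-4095, 7738)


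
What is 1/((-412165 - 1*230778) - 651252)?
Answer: -1/1294195 ≈ -7.7268e-7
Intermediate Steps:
1/((-412165 - 1*230778) - 651252) = 1/((-412165 - 230778) - 651252) = 1/(-642943 - 651252) = 1/(-1294195) = -1/1294195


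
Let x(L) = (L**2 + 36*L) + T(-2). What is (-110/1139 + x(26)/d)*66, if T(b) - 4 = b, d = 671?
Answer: 10587216/69479 ≈ 152.38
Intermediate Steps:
T(b) = 4 + b
x(L) = 2 + L**2 + 36*L (x(L) = (L**2 + 36*L) + (4 - 2) = (L**2 + 36*L) + 2 = 2 + L**2 + 36*L)
(-110/1139 + x(26)/d)*66 = (-110/1139 + (2 + 26**2 + 36*26)/671)*66 = (-110*1/1139 + (2 + 676 + 936)*(1/671))*66 = (-110/1139 + 1614*(1/671))*66 = (-110/1139 + 1614/671)*66 = (1764536/764269)*66 = 10587216/69479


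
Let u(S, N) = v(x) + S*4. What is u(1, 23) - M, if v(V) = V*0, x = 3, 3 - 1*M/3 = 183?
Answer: 544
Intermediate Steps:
M = -540 (M = 9 - 3*183 = 9 - 549 = -540)
v(V) = 0
u(S, N) = 4*S (u(S, N) = 0 + S*4 = 0 + 4*S = 4*S)
u(1, 23) - M = 4*1 - 1*(-540) = 4 + 540 = 544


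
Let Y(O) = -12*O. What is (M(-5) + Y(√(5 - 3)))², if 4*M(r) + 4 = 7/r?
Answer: 115929/400 + 162*√2/5 ≈ 335.64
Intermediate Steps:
M(r) = -1 + 7/(4*r) (M(r) = -1 + (7/r)/4 = -1 + 7/(4*r))
(M(-5) + Y(√(5 - 3)))² = ((7/4 - 1*(-5))/(-5) - 12*√(5 - 3))² = (-(7/4 + 5)/5 - 12*√2)² = (-⅕*27/4 - 12*√2)² = (-27/20 - 12*√2)²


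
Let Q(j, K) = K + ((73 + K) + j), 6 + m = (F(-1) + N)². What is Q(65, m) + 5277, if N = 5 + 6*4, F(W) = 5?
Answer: 7715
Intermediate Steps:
N = 29 (N = 5 + 24 = 29)
m = 1150 (m = -6 + (5 + 29)² = -6 + 34² = -6 + 1156 = 1150)
Q(j, K) = 73 + j + 2*K (Q(j, K) = K + (73 + K + j) = 73 + j + 2*K)
Q(65, m) + 5277 = (73 + 65 + 2*1150) + 5277 = (73 + 65 + 2300) + 5277 = 2438 + 5277 = 7715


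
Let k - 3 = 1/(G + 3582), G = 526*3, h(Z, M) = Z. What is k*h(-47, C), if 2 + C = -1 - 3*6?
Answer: -727607/5160 ≈ -141.01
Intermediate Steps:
C = -21 (C = -2 + (-1 - 3*6) = -2 + (-1 - 18) = -2 - 19 = -21)
G = 1578
k = 15481/5160 (k = 3 + 1/(1578 + 3582) = 3 + 1/5160 = 15481/5160 ≈ 3.0002)
k*h(-47, C) = (15481/5160)*(-47) = -727607/5160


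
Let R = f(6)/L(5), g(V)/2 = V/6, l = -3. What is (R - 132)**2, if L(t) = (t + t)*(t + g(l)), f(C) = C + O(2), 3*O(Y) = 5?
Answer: 250177489/14400 ≈ 17373.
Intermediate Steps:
g(V) = V/3 (g(V) = 2*(V/6) = V/3)
O(Y) = 5/3 (O(Y) = (1/3)*5 = 5/3)
f(C) = 5/3 + C (f(C) = C + 5/3 = 5/3 + C)
L(t) = 2*t*(-1 + t) (L(t) = (t + t)*(t + (1/3)*(-3)) = (2*t)*(t - 1) = (2*t)*(-1 + t) = 2*t*(-1 + t))
R = 23/120 (R = (5/3 + 6)/((2*5*(-1 + 5))) = 23/(3*((2*5*4))) = (23/3)/40 = (23/3)*(1/40) = 23/120 ≈ 0.19167)
(R - 132)**2 = (23/120 - 132)**2 = (-15817/120)**2 = 250177489/14400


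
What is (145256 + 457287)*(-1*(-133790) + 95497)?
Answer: 138155276841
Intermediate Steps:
(145256 + 457287)*(-1*(-133790) + 95497) = 602543*(133790 + 95497) = 602543*229287 = 138155276841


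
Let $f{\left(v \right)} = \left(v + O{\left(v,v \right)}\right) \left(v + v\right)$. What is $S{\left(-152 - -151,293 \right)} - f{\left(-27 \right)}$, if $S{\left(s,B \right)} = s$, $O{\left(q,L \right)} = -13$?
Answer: $-2161$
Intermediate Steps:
$f{\left(v \right)} = 2 v \left(-13 + v\right)$ ($f{\left(v \right)} = \left(v - 13\right) \left(v + v\right) = \left(-13 + v\right) 2 v = 2 v \left(-13 + v\right)$)
$S{\left(-152 - -151,293 \right)} - f{\left(-27 \right)} = \left(-152 - -151\right) - 2 \left(-27\right) \left(-13 - 27\right) = \left(-152 + 151\right) - 2 \left(-27\right) \left(-40\right) = -1 - 2160 = -2161$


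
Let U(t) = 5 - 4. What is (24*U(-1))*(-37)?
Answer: -888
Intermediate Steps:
U(t) = 1
(24*U(-1))*(-37) = (24*1)*(-37) = 24*(-37) = -888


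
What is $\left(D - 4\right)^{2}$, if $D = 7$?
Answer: $9$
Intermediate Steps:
$\left(D - 4\right)^{2} = \left(7 - 4\right)^{2} = 3^{2} = 9$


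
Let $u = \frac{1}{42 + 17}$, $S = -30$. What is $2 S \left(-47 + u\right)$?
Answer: $\frac{166320}{59} \approx 2819.0$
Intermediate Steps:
$u = \frac{1}{59} \approx 0.016949$
$2 S \left(-47 + u\right) = 2 \left(-30\right) \left(-47 + \frac{1}{59}\right) = \left(-60\right) \left(- \frac{2772}{59}\right) = \frac{166320}{59}$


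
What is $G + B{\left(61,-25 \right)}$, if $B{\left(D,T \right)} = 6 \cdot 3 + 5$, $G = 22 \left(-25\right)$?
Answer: $-527$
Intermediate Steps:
$G = -550$
$B{\left(D,T \right)} = 23$ ($B{\left(D,T \right)} = 18 + 5 = 23$)
$G + B{\left(61,-25 \right)} = -550 + 23 = -527$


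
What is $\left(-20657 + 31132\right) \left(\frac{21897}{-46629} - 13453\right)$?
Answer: $- \frac{243377637450}{1727} \approx -1.4093 \cdot 10^{8}$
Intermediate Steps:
$\left(-20657 + 31132\right) \left(\frac{21897}{-46629} - 13453\right) = 10475 \left(21897 \left(- \frac{1}{46629}\right) - 13453\right) = 10475 \left(- \frac{811}{1727} - 13453\right) = 10475 \left(- \frac{23234142}{1727}\right) = - \frac{243377637450}{1727}$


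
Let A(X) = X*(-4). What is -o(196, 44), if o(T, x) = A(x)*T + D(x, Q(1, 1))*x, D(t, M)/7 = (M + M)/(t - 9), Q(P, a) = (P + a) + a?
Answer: 172216/5 ≈ 34443.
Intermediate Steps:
Q(P, a) = P + 2*a
D(t, M) = 14*M/(-9 + t) (D(t, M) = 7*((M + M)/(t - 9)) = 7*((2*M)/(-9 + t)) = 7*(2*M/(-9 + t)) = 14*M/(-9 + t))
A(X) = -4*X
o(T, x) = -4*T*x + 42*x/(-9 + x) (o(T, x) = (-4*x)*T + (14*(1 + 2*1)/(-9 + x))*x = -4*T*x + (14*(1 + 2)/(-9 + x))*x = -4*T*x + (14*3/(-9 + x))*x = -4*T*x + (42/(-9 + x))*x = -4*T*x + 42*x/(-9 + x))
-o(196, 44) = -2*44*(21 - 2*196*(-9 + 44))/(-9 + 44) = -2*44*(21 - 2*196*35)/35 = -2*44*(21 - 13720)/35 = -2*44*(-13699)/35 = -1*(-172216/5) = 172216/5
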